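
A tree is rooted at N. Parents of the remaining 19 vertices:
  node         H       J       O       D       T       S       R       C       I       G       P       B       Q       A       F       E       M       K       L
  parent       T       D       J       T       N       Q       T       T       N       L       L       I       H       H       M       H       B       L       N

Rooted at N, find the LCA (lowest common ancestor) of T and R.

T's ancestor chain is T, N and R's is R, T, N; they first meet at T.

T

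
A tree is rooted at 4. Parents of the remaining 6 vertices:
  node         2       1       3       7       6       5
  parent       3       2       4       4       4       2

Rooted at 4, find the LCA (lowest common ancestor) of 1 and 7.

4

Ancestors of 1 (toward the root): 1, 2, 3, 4.
Ancestors of 7: 7, 4.
The deepest node appearing in both lists is 4.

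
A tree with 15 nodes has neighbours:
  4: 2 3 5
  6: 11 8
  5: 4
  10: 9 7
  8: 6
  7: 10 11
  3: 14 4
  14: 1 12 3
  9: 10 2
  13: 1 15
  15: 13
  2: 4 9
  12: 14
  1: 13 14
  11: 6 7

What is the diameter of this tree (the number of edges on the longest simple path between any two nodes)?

A longest path is 8–6–11–7–10–9–2–4–3–14–1–13–15, with 12 edges.

12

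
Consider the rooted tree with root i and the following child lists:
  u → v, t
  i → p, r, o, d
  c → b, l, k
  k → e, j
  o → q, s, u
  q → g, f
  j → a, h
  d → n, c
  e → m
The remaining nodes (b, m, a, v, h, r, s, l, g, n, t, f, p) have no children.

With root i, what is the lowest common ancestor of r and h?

Path r→root: r i; path h→root: h j k c d i.
First common node: i.

i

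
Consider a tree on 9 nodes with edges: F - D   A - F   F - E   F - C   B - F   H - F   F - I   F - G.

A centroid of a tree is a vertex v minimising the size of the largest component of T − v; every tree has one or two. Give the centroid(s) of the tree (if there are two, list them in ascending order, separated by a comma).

Delete F: the remaining components have sizes 1, 1, 1, 1, 1, 1, 1, 1. Max 1 ≤ 4, so F is a centroid.
No neighbour of F does as well, so F is the unique centroid.

F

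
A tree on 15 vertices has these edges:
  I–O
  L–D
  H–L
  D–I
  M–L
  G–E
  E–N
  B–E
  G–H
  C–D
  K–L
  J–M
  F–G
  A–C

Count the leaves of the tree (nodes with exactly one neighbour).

Degree-1 nodes: A, B, F, J, K, N, O — 7 of them.

7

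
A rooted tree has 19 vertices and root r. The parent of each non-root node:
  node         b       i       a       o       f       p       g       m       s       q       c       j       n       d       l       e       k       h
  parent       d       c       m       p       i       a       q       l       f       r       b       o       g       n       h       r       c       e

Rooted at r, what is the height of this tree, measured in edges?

9

s sits deepest: r-q-g-n-d-b-c-i-f-s — 9 edges from the root.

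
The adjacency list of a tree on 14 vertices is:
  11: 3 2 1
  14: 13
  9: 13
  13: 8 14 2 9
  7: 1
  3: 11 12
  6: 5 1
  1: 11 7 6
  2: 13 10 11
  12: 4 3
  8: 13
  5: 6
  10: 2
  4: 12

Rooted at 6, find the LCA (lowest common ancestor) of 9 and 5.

9's ancestor chain is 9, 13, 2, 11, 1, 6 and 5's is 5, 6; they first meet at 6.

6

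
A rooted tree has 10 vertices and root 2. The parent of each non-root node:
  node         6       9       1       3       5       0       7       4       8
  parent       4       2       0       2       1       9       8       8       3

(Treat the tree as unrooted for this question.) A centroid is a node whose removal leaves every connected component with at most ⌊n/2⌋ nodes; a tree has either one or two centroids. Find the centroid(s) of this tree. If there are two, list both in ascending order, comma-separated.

Delete 3: the remaining components have sizes 5, 4. Max 5 ≤ 5, so 3 is a centroid.
Its neighbour 2 also leaves a largest component of size 5, so both are centroids.

2, 3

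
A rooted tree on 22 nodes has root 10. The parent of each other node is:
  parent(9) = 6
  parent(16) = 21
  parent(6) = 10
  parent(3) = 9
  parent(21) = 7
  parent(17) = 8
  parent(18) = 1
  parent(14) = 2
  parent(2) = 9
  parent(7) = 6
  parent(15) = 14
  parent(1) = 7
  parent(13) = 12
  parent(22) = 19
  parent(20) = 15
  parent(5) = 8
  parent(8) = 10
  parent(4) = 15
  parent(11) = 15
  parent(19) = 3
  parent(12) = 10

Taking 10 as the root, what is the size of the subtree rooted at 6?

Descendants of 6 (including itself): 6, 9, 7, 2, 3, 21, 1, 14, 19, 16, 18, 15, 22, 11, 20, 4. That's 16.

16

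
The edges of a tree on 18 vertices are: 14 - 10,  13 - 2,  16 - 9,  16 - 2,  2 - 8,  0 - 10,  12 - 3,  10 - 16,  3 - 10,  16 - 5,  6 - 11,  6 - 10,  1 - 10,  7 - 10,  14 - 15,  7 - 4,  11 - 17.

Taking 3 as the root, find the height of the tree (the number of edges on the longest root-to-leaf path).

The longest root-to-leaf path is 3-10-16-2-13 (4 edges).

4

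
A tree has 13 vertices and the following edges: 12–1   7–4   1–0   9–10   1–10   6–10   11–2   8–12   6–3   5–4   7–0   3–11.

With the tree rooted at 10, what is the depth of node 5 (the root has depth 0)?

10 → 1 → 0 → 7 → 4 → 5 — 5 edges.

5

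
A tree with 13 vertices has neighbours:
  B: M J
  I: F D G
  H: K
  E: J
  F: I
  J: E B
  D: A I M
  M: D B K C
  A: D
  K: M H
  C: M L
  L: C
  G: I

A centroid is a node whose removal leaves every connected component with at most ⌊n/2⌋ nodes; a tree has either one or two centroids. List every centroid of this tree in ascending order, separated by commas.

If M is removed the pieces have sizes 5, 3, 2, 2, all ≤ ⌊13/2⌋ = 6.
No neighbour of M does as well, so M is the unique centroid.

M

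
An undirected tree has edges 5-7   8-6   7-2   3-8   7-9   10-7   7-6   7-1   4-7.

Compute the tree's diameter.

A longest path is 3 - 8 - 6 - 7 - 5, with 4 edges.

4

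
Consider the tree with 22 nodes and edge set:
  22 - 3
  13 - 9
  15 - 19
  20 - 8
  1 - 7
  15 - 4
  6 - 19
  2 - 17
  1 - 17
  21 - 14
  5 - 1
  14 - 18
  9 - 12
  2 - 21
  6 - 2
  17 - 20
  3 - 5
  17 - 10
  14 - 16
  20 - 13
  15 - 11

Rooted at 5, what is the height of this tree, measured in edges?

7

A deepest node is 11, reached by 5 – 1 – 17 – 2 – 6 – 19 – 15 – 11.
That path has 7 edges, so the height is 7.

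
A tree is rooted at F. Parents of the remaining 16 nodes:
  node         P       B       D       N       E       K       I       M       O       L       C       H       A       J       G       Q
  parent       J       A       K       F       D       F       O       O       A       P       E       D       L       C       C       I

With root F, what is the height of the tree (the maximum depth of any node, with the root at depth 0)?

11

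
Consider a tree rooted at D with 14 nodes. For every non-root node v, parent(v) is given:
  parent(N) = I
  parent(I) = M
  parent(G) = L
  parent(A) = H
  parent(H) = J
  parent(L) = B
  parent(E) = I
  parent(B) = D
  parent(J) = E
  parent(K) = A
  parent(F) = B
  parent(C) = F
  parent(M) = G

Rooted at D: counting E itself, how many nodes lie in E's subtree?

5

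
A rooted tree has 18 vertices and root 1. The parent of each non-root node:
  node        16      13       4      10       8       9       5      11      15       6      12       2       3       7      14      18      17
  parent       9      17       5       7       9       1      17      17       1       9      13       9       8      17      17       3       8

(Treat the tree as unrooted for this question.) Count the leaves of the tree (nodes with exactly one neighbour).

10

The leaves are 2, 4, 6, 10, 11, 12, 14, 15, 16, 18.
That is 10 leaves.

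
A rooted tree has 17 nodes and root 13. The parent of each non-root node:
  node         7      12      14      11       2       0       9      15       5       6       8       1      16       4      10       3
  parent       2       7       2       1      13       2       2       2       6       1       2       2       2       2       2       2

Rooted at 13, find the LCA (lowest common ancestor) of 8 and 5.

2

Path 8→root: 8 2 13; path 5→root: 5 6 1 2 13.
First common node: 2.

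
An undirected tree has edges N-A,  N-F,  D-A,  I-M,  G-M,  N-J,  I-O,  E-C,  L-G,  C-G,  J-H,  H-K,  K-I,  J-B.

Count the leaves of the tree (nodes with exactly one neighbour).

The leaves are B, D, E, F, L, O.
That is 6 leaves.

6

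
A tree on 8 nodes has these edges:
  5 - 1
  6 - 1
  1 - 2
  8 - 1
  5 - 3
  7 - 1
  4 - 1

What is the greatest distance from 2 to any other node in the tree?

Distances from 2 peak at 3, attained at 3.
2–1–5–3

3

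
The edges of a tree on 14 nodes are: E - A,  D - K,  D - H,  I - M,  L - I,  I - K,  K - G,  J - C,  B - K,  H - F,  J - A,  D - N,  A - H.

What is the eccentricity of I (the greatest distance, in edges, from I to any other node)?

A farthest node from I is C.
The path I – K – D – H – A – J – C has 6 edges.

6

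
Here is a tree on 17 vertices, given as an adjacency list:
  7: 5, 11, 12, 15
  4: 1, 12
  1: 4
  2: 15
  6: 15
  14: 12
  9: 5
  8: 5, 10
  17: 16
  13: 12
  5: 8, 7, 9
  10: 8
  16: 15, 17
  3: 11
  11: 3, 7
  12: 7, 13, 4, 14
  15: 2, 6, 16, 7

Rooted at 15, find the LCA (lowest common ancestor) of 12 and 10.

12's ancestor chain is 12, 7, 15 and 10's is 10, 8, 5, 7, 15; they first meet at 7.

7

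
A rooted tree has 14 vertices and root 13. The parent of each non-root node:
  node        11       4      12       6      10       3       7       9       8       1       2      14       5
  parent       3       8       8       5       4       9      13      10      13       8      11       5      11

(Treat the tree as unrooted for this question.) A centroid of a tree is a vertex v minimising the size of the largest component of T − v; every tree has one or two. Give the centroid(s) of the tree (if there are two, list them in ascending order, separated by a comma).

9, 10

If 9 is removed the pieces have sizes 7, 6, all ≤ ⌊14/2⌋ = 7.
Its neighbour 10 also leaves a largest component of size 7, so both are centroids.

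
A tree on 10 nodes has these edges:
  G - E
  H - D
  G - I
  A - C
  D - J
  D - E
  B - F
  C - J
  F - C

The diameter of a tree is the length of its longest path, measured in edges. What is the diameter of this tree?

Starting from B, a farthest node is I at distance 7.
One longest path: B-F-C-J-D-E-G-I.
So the diameter is 7.

7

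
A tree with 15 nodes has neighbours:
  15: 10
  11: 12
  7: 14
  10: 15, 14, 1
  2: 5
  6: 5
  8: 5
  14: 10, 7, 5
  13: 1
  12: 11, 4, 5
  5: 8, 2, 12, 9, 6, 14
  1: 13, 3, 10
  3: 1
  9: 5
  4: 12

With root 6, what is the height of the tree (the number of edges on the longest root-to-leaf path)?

3 sits deepest: 6-5-14-10-1-3 — 5 edges from the root.

5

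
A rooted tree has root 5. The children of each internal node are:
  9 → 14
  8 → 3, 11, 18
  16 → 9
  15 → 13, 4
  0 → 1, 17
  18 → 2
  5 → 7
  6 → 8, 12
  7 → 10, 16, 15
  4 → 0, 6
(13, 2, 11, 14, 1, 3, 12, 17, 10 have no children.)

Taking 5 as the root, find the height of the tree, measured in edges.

7

2 sits deepest: 5–7–15–4–6–8–18–2 — 7 edges from the root.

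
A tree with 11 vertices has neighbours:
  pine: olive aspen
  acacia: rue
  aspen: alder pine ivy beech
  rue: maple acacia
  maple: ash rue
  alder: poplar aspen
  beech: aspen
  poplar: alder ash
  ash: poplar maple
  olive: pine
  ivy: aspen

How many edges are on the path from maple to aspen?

The path is maple – ash – poplar – alder – aspen, which has 4 edges.

4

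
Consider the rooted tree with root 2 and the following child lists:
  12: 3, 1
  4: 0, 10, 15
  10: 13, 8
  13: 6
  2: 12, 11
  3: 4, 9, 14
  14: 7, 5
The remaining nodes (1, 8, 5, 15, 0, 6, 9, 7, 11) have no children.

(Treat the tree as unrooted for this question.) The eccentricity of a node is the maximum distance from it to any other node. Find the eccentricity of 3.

Distances from 3 peak at 4, attained at 6.
3–4–10–13–6

4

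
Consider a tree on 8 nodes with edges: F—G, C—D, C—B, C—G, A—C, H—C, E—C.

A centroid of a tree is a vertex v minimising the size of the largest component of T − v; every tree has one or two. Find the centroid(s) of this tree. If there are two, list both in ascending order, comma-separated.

C

Removing C splits the tree into components of sizes 2, 1, 1, 1, 1, 1; the largest is 2 ≤ ⌊8/2⌋ = 4.
No neighbour of C does as well, so C is the unique centroid.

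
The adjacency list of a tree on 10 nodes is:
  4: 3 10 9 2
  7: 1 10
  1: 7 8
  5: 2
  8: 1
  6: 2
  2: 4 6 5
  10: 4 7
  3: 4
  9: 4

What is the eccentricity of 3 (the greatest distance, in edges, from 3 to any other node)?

5

The node farthest from 3 is 8, via 3–4–10–7–1–8 — 5 edges.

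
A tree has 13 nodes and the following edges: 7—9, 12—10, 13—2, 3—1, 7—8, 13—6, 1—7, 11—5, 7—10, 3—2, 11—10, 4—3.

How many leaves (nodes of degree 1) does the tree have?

The leaves are 4, 5, 6, 8, 9, 12.
That is 6 leaves.

6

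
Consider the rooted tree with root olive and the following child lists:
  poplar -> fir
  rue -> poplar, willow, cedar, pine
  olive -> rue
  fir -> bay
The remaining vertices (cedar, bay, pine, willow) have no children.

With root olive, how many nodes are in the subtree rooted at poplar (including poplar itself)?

3

Descendants of poplar (including itself): poplar, fir, bay. That's 3.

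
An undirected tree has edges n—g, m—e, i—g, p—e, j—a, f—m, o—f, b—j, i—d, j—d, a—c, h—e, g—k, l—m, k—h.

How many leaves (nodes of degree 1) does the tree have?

6

The leaves are b, c, l, n, o, p.
That is 6 leaves.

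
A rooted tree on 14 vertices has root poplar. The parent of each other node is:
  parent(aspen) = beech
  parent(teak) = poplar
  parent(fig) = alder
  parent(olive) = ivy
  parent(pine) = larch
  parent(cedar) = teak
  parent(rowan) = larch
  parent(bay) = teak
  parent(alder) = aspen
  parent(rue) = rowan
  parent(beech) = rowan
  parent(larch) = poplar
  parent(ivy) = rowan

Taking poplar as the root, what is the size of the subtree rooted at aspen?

aspen's subtree: {aspen, alder, fig}, size 3.

3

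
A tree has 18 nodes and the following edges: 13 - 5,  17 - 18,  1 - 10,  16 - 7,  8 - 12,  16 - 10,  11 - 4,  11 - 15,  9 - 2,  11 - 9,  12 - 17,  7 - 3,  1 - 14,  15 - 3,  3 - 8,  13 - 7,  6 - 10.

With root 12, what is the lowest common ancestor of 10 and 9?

10's ancestor chain is 10, 16, 7, 3, 8, 12 and 9's is 9, 11, 15, 3, 8, 12; they first meet at 3.

3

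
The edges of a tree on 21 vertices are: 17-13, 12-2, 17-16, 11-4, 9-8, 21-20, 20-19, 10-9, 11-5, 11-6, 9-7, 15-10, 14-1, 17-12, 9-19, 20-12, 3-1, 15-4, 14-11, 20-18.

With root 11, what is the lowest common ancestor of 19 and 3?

19's ancestor chain is 19, 9, 10, 15, 4, 11 and 3's is 3, 1, 14, 11; they first meet at 11.

11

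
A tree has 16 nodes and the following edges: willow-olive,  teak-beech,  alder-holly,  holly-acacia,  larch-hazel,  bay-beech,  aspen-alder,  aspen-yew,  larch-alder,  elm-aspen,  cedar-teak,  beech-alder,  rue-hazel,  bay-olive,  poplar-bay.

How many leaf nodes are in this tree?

7

Degree-1 nodes: acacia, cedar, elm, poplar, rue, willow, yew — 7 of them.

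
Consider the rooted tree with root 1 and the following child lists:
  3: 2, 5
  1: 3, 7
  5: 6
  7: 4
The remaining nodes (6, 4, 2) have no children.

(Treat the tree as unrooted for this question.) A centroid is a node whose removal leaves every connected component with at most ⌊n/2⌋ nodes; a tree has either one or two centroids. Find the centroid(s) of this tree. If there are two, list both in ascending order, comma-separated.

3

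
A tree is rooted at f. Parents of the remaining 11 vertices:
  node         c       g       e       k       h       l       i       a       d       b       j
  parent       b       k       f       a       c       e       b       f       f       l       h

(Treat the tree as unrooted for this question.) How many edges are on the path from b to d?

4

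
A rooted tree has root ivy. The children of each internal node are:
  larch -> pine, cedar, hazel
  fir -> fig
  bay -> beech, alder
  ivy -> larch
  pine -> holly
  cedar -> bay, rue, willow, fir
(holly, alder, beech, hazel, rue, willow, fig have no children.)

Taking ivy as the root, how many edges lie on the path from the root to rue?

Path from ivy to rue: ivy – larch – cedar – rue, which has 3 edges.

3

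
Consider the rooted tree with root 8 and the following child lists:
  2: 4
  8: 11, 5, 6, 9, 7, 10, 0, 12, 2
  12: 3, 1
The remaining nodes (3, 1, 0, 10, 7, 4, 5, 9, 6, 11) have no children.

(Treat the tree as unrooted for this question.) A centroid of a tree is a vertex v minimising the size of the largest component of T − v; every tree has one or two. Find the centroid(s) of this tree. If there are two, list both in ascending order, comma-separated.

8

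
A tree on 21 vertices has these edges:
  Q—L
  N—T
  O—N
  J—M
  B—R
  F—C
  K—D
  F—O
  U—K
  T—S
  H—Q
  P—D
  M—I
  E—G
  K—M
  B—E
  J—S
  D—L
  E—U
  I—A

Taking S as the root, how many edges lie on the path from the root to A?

4

Climbing from A to the root: A–I–M–J–S. That's 4 steps.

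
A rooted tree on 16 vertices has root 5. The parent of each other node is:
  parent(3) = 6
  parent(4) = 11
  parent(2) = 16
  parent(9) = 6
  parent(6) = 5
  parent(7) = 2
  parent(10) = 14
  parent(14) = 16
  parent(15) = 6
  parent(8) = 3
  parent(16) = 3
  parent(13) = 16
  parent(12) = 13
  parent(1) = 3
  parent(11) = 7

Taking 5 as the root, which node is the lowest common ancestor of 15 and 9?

6

Ancestors of 15 (toward the root): 15, 6, 5.
Ancestors of 9: 9, 6, 5.
The deepest node appearing in both lists is 6.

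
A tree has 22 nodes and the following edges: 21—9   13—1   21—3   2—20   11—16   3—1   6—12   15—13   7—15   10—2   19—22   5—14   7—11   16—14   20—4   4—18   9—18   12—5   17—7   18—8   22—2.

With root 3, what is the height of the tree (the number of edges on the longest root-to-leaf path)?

10

6 sits deepest: 3 – 1 – 13 – 15 – 7 – 11 – 16 – 14 – 5 – 12 – 6 — 10 edges from the root.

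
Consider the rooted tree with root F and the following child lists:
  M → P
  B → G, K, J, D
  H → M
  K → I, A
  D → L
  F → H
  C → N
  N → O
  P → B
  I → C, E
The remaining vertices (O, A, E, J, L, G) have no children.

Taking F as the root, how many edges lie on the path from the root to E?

7

F – H – M – P – B – K – I – E — 7 edges.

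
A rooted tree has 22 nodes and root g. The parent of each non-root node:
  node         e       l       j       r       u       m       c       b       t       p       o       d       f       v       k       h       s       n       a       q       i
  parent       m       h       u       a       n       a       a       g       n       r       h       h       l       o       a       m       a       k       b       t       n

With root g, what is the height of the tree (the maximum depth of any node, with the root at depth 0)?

6

A deepest node is f, reached by g – b – a – m – h – l – f.
That path has 6 edges, so the height is 6.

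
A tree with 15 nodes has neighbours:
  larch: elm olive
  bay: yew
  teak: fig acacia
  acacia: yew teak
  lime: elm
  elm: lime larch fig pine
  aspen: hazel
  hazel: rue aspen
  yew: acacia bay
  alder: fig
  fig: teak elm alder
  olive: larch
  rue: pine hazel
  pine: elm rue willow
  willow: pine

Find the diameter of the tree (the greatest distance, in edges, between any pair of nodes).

9

Starting from bay, a farthest node is aspen at distance 9.
One longest path: bay - yew - acacia - teak - fig - elm - pine - rue - hazel - aspen.
So the diameter is 9.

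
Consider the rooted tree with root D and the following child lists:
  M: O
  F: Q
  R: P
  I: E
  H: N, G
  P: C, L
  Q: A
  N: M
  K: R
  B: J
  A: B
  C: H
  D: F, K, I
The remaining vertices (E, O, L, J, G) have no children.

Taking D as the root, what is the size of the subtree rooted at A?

3

Descendants of A (including itself): A, B, J. That's 3.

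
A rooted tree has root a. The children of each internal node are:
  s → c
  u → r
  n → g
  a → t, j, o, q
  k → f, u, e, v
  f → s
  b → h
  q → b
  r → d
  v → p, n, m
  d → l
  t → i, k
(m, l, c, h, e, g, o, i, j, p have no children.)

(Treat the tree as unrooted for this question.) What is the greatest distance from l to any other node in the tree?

Distances from l peak at 9, attained at h.
l–d–r–u–k–t–a–q–b–h

9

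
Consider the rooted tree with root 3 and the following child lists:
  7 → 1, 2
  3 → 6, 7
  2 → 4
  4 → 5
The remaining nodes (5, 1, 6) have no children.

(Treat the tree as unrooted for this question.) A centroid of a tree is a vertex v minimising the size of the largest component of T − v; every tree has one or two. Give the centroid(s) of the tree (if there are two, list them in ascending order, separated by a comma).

If 7 is removed the pieces have sizes 3, 2, 1, all ≤ ⌊7/2⌋ = 3.
No neighbour of 7 does as well, so 7 is the unique centroid.

7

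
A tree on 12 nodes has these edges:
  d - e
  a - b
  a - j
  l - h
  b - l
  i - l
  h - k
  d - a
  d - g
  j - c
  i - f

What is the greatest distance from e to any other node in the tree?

6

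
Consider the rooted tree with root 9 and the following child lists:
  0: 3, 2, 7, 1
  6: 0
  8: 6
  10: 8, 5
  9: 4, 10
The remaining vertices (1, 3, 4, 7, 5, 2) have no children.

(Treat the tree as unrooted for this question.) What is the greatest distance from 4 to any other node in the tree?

6

The node farthest from 4 is 2 (3, 7, 1 also at distance 6), via 4–9–10–8–6–0–2 — 6 edges.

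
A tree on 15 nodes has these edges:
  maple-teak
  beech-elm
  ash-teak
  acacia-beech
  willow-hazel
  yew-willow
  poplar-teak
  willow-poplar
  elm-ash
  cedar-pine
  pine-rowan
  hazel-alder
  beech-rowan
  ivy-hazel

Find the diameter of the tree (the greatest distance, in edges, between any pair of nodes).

10

Starting from cedar, a farthest node is ivy at distance 10.
One longest path: cedar - pine - rowan - beech - elm - ash - teak - poplar - willow - hazel - ivy.
So the diameter is 10.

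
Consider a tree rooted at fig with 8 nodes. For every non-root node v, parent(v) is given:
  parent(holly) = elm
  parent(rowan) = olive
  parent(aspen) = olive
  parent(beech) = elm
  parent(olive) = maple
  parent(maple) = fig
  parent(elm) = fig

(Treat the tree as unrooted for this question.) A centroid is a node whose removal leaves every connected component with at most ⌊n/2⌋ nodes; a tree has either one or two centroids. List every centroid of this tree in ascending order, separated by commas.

fig, maple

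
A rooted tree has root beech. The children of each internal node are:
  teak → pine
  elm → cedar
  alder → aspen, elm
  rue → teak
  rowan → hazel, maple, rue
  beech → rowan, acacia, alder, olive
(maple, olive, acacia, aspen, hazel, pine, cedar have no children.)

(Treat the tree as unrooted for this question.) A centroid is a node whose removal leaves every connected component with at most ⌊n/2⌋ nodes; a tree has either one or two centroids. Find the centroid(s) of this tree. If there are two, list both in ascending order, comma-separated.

Removing beech splits the tree into components of sizes 6, 4, 1, 1; the largest is 6 ≤ ⌊13/2⌋ = 6.
Every other node leaves some component of size > 6, so the centroid is unique.

beech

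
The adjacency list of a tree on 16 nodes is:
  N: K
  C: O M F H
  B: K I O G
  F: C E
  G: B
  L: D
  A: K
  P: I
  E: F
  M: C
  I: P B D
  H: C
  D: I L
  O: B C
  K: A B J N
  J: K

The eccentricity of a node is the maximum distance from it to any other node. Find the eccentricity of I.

Distances from I peak at 5, attained at E.
I–B–O–C–F–E

5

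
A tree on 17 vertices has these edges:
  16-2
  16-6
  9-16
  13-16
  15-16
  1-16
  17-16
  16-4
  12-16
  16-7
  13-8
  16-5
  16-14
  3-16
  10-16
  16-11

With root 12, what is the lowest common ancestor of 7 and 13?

16

Path 7→root: 7 16 12; path 13→root: 13 16 12.
First common node: 16.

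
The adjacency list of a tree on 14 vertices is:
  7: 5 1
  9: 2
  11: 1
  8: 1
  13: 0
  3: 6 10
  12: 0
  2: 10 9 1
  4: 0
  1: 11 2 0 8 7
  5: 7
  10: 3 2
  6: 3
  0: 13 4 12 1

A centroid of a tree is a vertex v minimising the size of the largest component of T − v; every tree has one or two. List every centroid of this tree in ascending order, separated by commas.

1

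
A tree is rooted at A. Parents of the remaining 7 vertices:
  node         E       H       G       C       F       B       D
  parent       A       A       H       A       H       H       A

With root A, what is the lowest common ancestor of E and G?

A

Path E→root: E A; path G→root: G H A.
First common node: A.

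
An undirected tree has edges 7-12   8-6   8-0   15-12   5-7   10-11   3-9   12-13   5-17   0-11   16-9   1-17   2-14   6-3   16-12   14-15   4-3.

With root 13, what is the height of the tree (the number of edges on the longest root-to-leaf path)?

The longest root-to-leaf path is 13 – 12 – 16 – 9 – 3 – 6 – 8 – 0 – 11 – 10 (9 edges).

9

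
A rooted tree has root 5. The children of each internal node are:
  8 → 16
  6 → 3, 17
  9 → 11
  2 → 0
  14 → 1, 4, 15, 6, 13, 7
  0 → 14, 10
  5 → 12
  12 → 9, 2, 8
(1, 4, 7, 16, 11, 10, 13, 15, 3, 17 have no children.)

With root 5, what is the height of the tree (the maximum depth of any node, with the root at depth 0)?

6

A deepest node is 17, reached by 5–12–2–0–14–6–17.
That path has 6 edges, so the height is 6.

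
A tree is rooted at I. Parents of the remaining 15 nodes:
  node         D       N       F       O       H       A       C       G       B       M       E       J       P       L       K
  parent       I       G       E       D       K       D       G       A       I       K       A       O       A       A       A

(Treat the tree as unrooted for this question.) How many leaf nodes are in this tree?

9

The leaves are B, C, F, H, J, L, M, N, P.
That is 9 leaves.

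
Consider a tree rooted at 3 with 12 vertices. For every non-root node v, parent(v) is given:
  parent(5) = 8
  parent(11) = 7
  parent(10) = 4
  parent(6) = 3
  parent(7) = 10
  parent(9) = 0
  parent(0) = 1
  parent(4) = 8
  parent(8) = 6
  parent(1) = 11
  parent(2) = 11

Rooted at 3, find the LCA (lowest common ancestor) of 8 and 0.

8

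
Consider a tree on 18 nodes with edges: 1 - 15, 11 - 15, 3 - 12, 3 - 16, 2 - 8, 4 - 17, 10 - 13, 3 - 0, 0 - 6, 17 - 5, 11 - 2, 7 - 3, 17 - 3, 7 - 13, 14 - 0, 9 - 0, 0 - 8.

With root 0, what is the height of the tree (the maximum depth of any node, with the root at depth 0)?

1 sits deepest: 0 → 8 → 2 → 11 → 15 → 1 — 5 edges from the root.

5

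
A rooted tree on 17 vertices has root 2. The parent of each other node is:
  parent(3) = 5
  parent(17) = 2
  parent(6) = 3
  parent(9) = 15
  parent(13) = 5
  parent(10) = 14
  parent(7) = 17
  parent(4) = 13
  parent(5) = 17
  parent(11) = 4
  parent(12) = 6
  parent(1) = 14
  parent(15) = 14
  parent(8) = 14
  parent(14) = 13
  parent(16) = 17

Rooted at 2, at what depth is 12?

5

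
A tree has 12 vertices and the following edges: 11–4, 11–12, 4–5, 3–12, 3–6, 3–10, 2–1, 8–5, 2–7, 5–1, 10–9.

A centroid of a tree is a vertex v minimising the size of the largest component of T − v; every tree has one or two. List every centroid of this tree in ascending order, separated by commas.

4, 11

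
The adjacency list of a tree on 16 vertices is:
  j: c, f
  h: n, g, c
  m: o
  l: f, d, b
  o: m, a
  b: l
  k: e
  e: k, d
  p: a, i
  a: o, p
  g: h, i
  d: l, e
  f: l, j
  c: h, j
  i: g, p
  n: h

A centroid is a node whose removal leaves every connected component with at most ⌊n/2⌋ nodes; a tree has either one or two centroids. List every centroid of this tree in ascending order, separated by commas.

Delete c: the remaining components have sizes 8, 7. Max 8 ≤ 8, so c is a centroid.
h is adjacent to c and is also a centroid (the largest component after removing it is likewise 8).

c, h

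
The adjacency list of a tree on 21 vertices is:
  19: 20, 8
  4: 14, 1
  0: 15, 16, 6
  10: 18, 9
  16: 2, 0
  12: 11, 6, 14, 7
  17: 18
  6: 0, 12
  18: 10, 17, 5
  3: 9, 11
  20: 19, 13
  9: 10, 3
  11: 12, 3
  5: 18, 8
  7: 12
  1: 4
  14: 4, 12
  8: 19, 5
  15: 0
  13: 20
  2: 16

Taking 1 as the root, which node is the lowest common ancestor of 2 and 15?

Path 2→root: 2 16 0 6 12 14 4 1; path 15→root: 15 0 6 12 14 4 1.
First common node: 0.

0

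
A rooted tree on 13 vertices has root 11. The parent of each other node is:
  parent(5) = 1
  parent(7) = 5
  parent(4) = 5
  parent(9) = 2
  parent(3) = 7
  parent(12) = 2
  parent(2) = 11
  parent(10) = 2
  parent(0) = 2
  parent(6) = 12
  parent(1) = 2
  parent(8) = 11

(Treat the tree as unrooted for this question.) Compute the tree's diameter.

BFS from 3 reaches 8 last, at distance 6; BFS from 8 confirms no node is farther.
Path: 3–7–5–1–2–11–8.

6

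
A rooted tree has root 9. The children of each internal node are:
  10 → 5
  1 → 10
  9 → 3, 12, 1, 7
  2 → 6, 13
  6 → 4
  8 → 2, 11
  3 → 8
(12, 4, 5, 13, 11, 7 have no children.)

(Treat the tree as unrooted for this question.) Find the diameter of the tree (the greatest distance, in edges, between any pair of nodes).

BFS from 4 reaches 5 last, at distance 8; BFS from 5 confirms no node is farther.
Path: 4 - 6 - 2 - 8 - 3 - 9 - 1 - 10 - 5.

8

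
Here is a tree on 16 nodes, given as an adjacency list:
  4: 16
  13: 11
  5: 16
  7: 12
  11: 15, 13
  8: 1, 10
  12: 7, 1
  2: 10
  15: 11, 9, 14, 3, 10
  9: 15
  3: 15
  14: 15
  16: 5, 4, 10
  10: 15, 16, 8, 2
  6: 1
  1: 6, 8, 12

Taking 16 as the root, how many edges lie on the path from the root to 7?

16 → 10 → 8 → 1 → 12 → 7 — 5 edges.

5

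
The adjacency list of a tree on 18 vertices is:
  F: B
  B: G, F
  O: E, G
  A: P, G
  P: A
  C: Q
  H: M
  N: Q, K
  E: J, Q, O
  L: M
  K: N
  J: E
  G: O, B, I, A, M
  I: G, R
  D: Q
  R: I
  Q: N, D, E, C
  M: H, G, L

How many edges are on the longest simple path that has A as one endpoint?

6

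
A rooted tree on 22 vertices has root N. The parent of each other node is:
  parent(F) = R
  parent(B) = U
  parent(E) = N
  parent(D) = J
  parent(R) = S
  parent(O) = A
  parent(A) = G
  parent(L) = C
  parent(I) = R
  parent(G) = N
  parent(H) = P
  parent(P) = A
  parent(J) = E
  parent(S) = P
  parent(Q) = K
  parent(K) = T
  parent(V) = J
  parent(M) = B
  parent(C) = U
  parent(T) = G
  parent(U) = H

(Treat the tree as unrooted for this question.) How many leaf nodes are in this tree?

8

Degree-1 nodes: D, F, I, L, M, O, Q, V — 8 of them.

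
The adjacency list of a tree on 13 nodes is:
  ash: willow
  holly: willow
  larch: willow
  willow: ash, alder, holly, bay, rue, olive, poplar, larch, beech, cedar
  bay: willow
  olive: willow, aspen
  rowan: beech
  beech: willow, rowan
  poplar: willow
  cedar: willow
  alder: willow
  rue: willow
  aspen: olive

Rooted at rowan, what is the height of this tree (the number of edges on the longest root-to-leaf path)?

aspen sits deepest: rowan–beech–willow–olive–aspen — 4 edges from the root.

4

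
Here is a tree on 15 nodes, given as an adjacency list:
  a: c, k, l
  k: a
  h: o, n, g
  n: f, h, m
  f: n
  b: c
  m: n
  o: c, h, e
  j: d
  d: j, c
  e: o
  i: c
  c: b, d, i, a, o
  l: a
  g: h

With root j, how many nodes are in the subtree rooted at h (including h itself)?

Descendants of h (including itself): h, n, g, m, f. That's 5.

5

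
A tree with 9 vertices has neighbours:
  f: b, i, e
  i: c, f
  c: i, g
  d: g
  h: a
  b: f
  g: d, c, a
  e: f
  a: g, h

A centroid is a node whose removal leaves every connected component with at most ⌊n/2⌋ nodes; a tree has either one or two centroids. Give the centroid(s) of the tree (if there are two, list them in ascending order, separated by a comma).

Removing c splits the tree into components of sizes 4, 4; the largest is 4 ≤ ⌊9/2⌋ = 4.
Every other node leaves some component of size > 4, so the centroid is unique.

c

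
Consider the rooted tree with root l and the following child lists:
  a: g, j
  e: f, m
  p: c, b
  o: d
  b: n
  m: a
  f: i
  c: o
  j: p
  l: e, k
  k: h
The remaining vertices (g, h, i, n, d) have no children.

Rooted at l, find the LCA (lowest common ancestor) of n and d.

p

Ancestors of n (toward the root): n, b, p, j, a, m, e, l.
Ancestors of d: d, o, c, p, j, a, m, e, l.
The deepest node appearing in both lists is p.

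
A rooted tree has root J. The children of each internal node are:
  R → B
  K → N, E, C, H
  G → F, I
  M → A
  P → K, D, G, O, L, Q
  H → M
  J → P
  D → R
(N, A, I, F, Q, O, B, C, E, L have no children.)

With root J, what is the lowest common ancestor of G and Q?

Path G→root: G P J; path Q→root: Q P J.
First common node: P.

P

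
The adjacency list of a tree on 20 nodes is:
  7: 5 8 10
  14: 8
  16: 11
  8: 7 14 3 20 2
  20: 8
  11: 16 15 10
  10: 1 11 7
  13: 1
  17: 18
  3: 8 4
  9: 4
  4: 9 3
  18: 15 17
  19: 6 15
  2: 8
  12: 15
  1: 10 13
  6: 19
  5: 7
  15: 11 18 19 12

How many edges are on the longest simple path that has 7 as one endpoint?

Distances from 7 peak at 5, attained at 6 (17 also at distance 5).
7–10–11–15–19–6

5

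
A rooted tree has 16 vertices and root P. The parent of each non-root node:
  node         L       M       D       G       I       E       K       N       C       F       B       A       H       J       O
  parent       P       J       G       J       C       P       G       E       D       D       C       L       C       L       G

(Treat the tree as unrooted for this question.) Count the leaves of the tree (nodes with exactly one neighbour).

9

Exactly 9 nodes have a single neighbour: A, B, F, H, I, K, M, N, O.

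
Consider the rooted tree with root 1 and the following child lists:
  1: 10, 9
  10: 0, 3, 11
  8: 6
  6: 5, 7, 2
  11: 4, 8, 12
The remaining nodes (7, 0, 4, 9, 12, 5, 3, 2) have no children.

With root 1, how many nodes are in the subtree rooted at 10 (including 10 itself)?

Descendants of 10 (including itself): 10, 11, 0, 3, 8, 12, 4, 6, 5, 2, 7. That's 11.

11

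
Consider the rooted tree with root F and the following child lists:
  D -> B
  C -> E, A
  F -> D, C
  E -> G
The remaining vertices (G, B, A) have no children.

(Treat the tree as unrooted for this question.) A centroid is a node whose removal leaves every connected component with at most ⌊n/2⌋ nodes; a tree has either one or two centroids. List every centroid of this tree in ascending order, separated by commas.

C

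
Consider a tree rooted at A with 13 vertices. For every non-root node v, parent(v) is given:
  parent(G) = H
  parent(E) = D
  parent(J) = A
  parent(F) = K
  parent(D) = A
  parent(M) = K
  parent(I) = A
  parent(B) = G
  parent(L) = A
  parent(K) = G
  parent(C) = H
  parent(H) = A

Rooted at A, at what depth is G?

2

A–H–G — 2 edges.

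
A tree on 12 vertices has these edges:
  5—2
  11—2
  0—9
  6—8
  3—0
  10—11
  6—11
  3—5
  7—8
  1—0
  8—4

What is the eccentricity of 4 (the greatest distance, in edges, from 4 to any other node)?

The node farthest from 4 is 1 (9 also at distance 8), via 4–8–6–11–2–5–3–0–1 — 8 edges.

8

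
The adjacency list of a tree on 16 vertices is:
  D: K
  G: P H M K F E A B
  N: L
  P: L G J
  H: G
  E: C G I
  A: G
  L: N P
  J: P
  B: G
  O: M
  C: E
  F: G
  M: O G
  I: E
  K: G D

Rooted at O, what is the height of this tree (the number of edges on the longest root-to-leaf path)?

5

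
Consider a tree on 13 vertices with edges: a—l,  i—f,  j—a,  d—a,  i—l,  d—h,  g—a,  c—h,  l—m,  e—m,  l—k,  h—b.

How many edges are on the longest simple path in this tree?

BFS from e reaches c last, at distance 6; BFS from c confirms no node is farther.
Path: e – m – l – a – d – h – c.

6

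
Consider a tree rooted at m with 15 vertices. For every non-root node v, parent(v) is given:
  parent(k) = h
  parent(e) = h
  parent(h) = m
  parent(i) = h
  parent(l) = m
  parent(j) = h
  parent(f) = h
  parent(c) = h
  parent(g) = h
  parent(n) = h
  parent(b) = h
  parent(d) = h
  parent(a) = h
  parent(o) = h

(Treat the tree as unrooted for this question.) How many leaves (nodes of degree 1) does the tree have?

13

Exactly 13 nodes have a single neighbour: a, b, c, d, e, f, g, i, j, k, l, n, o.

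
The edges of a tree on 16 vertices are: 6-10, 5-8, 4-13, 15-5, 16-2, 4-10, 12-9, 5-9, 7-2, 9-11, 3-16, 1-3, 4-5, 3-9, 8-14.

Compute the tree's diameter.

8

A longest path is 7-2-16-3-9-5-4-10-6, with 8 edges.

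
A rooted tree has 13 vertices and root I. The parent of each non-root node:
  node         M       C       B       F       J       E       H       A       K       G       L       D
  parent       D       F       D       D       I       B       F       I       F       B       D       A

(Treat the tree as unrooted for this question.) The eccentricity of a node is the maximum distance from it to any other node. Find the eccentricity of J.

5

A farthest node from J is G (K, H, E, C also at distance 5).
The path J – I – A – D – B – G has 5 edges.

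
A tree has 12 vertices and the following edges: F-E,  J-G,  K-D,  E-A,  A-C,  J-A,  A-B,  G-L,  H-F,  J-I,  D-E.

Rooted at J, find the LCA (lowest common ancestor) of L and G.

Path L→root: L G J; path G→root: G J.
First common node: G.

G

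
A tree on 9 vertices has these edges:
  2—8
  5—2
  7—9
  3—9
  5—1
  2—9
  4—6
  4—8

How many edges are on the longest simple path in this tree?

A longest path is 6 - 4 - 8 - 2 - 9 - 7, with 5 edges.

5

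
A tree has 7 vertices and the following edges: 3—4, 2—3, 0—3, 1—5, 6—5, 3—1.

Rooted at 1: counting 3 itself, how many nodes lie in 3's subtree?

4

Descendants of 3 (including itself): 3, 2, 0, 4. That's 4.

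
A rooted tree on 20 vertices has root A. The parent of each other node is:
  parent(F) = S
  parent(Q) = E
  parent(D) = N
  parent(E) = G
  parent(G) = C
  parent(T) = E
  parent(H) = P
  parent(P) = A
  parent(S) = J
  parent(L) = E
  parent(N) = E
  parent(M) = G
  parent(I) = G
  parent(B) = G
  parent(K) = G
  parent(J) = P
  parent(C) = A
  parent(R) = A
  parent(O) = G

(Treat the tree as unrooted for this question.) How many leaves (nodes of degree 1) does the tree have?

Exactly 12 nodes have a single neighbour: B, D, F, H, I, K, L, M, O, Q, R, T.

12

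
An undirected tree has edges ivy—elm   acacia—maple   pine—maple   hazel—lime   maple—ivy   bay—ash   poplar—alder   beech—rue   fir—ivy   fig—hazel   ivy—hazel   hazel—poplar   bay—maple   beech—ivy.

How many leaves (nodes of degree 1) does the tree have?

Exactly 9 nodes have a single neighbour: acacia, alder, ash, elm, fig, fir, lime, pine, rue.

9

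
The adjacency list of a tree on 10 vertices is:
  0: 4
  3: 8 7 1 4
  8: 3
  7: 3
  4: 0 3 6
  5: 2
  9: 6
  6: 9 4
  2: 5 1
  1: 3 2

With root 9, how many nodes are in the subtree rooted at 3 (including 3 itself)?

3's subtree: {3, 1, 7, 8, 2, 5}, size 6.

6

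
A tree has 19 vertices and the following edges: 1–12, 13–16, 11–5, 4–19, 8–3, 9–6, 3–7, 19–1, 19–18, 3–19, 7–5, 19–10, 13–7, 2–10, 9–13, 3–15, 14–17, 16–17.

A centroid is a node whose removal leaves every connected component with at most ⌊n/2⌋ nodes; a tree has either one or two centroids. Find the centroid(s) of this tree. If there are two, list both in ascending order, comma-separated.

3

Delete 3: the remaining components have sizes 9, 7, 1, 1. Max 9 ≤ 9, so 3 is a centroid.
No neighbour of 3 does as well, so 3 is the unique centroid.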